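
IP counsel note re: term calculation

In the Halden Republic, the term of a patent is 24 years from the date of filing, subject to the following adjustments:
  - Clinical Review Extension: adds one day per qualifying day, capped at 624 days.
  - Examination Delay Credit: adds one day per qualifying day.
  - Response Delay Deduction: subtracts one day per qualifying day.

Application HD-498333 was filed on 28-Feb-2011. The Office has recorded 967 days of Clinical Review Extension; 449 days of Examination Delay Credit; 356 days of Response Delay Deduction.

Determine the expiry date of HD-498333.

2037-02-14

Base term: filing date + 24 years → 28 February 2035.
Clinical Review Extension: 967 days claimed exceeds the 624-day cap, so +624 days → 13 November 2036.
Examination Delay Credit: +449 days → 5 February 2038.
Response Delay Deduction: −356 days → 14 February 2037.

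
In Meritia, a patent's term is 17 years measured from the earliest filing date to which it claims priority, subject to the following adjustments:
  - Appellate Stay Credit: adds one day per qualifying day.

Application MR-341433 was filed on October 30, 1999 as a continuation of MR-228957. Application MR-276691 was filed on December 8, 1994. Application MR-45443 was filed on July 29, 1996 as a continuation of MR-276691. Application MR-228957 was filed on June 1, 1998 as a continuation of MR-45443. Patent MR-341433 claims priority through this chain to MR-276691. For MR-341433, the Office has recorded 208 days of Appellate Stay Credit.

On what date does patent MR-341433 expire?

July 3, 2012

Earliest priority filing: 8 December 1994.
Base term: 8 December 1994 + 17 years → 8 December 2011.
Appellate Stay Credit: +208 days → 3 July 2012.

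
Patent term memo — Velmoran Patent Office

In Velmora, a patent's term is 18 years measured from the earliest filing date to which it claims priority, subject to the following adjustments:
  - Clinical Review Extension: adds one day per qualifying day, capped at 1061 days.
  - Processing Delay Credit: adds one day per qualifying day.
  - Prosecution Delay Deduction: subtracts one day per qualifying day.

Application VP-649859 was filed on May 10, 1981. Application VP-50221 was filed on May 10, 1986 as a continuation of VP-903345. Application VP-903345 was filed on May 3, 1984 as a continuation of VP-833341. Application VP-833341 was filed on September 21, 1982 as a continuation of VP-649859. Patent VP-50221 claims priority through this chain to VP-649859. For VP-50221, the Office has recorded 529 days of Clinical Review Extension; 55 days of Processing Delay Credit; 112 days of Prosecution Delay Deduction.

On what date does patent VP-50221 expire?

Earliest priority filing: 10 May 1981.
Base term: 10 May 1981 + 18 years → 10 May 1999.
Clinical Review Extension: 529 days (within the 1061-day cap) → +529 days → 20 October 2000.
Processing Delay Credit: +55 days → 14 December 2000.
Prosecution Delay Deduction: −112 days → 24 August 2000.

2000-08-24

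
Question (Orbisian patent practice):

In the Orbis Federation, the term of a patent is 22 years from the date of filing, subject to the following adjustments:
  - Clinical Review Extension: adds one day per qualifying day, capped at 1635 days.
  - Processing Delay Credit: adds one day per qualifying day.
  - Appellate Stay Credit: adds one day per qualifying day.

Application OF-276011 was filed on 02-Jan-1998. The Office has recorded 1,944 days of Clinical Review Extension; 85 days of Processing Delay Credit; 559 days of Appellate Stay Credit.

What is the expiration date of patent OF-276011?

March 30, 2026

Base term: filing date + 22 years → 2 January 2020.
Clinical Review Extension: 1944 days claimed exceeds the 1635-day cap, so +1635 days → 24 June 2024.
Processing Delay Credit: +85 days → 17 September 2024.
Appellate Stay Credit: +559 days → 30 March 2026.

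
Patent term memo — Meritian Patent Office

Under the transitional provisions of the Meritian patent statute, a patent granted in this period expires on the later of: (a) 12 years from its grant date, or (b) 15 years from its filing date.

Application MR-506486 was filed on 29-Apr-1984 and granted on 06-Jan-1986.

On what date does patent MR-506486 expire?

April 29, 1999

(a) grant + 12 years → 6 January 1998.
(b) filing + 15 years → 29 April 1999.
Later of the two: 29 April 1999.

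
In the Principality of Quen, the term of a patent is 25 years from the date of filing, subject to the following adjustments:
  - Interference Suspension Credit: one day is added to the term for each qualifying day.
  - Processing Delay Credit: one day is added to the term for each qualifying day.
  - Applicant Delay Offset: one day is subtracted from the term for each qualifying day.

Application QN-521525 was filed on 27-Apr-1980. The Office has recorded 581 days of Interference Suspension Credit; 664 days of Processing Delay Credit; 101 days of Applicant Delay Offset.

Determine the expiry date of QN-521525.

June 14, 2008

Base term: filing date + 25 years → 27 April 2005.
Interference Suspension Credit: +581 days → 29 November 2006.
Processing Delay Credit: +664 days → 23 September 2008.
Applicant Delay Offset: −101 days → 14 June 2008.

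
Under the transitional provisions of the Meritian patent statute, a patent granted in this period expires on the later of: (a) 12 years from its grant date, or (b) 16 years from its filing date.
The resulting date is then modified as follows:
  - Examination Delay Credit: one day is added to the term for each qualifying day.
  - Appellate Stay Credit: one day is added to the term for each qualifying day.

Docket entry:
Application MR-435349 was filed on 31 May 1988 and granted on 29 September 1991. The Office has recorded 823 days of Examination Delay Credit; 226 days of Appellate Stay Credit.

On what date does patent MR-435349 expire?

2007-04-15

(a) grant + 12 years → 29 September 2003.
(b) filing + 16 years → 31 May 2004.
Later of the two: 31 May 2004.
Examination Delay Credit: +823 days → 1 September 2006.
Appellate Stay Credit: +226 days → 15 April 2007.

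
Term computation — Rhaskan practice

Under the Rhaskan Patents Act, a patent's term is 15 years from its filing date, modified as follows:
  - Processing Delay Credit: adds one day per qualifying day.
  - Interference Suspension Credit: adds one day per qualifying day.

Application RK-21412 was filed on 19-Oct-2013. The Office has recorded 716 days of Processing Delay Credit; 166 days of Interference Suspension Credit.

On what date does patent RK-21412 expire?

Base term: filing date + 15 years → 19 October 2028.
Processing Delay Credit: +716 days → 5 October 2030.
Interference Suspension Credit: +166 days → 20 March 2031.

March 20, 2031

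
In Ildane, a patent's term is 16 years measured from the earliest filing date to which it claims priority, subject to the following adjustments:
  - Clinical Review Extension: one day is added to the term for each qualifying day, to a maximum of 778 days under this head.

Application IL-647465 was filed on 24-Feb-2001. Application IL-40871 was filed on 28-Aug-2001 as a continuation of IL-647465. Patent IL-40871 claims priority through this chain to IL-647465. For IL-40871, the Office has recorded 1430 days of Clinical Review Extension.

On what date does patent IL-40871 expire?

2019-04-13

Earliest priority filing: 24 February 2001.
Base term: 24 February 2001 + 16 years → 24 February 2017.
Clinical Review Extension: 1430 days claimed exceeds the 778-day cap, so +778 days → 13 April 2019.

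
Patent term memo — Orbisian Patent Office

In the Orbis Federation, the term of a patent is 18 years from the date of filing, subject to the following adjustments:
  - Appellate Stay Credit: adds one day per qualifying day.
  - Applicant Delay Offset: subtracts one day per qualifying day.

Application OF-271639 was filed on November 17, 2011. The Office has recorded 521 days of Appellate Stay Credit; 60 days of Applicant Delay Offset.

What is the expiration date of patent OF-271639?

Base term: filing date + 18 years → 17 November 2029.
Appellate Stay Credit: +521 days → 22 April 2031.
Applicant Delay Offset: −60 days → 21 February 2031.

2031-02-21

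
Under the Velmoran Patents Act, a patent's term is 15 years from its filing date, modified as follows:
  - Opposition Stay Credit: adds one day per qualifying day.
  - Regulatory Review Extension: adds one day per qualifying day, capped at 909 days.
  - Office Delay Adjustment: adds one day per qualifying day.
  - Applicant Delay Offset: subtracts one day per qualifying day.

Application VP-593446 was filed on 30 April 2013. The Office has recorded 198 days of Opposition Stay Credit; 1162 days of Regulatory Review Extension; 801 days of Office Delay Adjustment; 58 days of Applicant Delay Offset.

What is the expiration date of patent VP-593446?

2033-05-24

Base term: filing date + 15 years → 30 April 2028.
Opposition Stay Credit: +198 days → 14 November 2028.
Regulatory Review Extension: 1162 days claimed exceeds the 909-day cap, so +909 days → 12 May 2031.
Office Delay Adjustment: +801 days → 21 July 2033.
Applicant Delay Offset: −58 days → 24 May 2033.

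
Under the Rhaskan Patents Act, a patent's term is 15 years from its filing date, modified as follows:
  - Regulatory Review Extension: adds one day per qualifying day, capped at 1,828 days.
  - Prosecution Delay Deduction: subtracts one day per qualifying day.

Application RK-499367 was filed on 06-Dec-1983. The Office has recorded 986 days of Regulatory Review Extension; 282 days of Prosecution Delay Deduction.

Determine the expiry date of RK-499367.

November 9, 2000

Base term: filing date + 15 years → 6 December 1998.
Regulatory Review Extension: 986 days (within the 1828-day cap) → +986 days → 18 August 2001.
Prosecution Delay Deduction: −282 days → 9 November 2000.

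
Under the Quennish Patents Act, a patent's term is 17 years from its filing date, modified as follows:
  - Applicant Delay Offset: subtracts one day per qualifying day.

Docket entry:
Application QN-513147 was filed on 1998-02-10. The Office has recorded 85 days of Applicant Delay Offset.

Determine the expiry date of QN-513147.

Base term: filing date + 17 years → 10 February 2015.
Applicant Delay Offset: −85 days → 17 November 2014.

2014-11-17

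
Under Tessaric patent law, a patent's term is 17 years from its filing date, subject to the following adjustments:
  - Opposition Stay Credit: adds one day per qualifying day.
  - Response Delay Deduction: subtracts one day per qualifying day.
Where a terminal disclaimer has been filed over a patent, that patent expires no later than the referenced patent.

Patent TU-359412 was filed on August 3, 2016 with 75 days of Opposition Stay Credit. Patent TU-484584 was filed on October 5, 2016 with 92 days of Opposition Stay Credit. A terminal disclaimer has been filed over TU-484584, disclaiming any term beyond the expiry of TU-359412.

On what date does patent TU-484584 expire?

Natural term of TU-484584:
  Base: filing + 17 years → 5 October 2033.
  Opposition Stay Credit: +92 days → 5 January 2034.
Expiry of referenced patent TU-359412:
  Base: filing + 17 years → 3 August 2033.
  Opposition Stay Credit: +75 days → 17 October 2033.
Terminal disclaimer: TU-484584 expires on the earlier of 5 January 2034 and 17 October 2033.

October 17, 2033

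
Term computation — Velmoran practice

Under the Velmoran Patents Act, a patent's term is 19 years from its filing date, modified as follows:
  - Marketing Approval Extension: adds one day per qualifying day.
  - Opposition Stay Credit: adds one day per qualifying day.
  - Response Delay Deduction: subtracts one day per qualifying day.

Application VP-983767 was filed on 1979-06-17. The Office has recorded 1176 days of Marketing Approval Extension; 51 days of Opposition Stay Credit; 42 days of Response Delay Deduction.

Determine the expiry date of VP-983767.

2001-09-14

Base term: filing date + 19 years → 17 June 1998.
Marketing Approval Extension: +1176 days → 5 September 2001.
Opposition Stay Credit: +51 days → 26 October 2001.
Response Delay Deduction: −42 days → 14 September 2001.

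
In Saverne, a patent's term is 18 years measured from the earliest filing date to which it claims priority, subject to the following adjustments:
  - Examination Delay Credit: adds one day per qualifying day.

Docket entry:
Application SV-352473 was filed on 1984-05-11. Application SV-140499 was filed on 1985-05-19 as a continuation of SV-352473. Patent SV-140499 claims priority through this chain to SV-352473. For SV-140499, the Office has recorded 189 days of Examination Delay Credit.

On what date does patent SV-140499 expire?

November 16, 2002

Earliest priority filing: 11 May 1984.
Base term: 11 May 1984 + 18 years → 11 May 2002.
Examination Delay Credit: +189 days → 16 November 2002.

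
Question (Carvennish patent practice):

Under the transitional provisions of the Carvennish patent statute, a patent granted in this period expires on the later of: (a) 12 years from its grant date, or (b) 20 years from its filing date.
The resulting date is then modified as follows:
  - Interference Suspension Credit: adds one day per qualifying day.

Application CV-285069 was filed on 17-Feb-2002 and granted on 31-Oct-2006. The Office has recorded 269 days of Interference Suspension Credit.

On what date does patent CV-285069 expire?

(a) grant + 12 years → 31 October 2018.
(b) filing + 20 years → 17 February 2022.
Later of the two: 17 February 2022.
Interference Suspension Credit: +269 days → 13 November 2022.

2022-11-13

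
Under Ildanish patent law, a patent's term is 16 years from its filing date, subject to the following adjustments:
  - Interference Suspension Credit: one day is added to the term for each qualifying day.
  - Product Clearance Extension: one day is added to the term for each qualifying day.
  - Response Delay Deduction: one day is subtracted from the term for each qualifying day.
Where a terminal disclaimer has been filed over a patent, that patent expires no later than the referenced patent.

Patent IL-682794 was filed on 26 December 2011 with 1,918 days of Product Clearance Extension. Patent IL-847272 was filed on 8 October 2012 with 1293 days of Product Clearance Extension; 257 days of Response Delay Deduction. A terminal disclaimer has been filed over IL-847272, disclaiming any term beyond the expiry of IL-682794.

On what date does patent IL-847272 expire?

Natural term of IL-847272:
  Base: filing + 16 years → 8 October 2028.
  Product Clearance Extension: +1293 days → 23 April 2032.
  Response Delay Deduction: −257 days → 10 August 2031.
Expiry of referenced patent IL-682794:
  Base: filing + 16 years → 26 December 2027.
  Product Clearance Extension: +1918 days → 27 March 2033.
Terminal disclaimer: IL-847272 expires on the earlier of 10 August 2031 and 27 March 2033.

August 10, 2031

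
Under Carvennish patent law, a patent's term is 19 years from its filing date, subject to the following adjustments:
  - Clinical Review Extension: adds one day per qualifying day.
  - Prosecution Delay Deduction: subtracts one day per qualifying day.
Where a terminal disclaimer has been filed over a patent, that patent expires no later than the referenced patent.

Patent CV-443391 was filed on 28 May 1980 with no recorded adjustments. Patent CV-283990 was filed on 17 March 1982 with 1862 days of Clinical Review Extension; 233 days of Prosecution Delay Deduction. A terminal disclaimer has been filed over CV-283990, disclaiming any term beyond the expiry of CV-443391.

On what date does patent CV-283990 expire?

1999-05-28

Natural term of CV-283990:
  Base: filing + 19 years → 17 March 2001.
  Clinical Review Extension: +1862 days → 22 April 2006.
  Prosecution Delay Deduction: −233 days → 1 September 2005.
Expiry of referenced patent CV-443391:
  Base: filing + 19 years → 28 May 1999.
Terminal disclaimer: CV-283990 expires on the earlier of 1 September 2005 and 28 May 1999.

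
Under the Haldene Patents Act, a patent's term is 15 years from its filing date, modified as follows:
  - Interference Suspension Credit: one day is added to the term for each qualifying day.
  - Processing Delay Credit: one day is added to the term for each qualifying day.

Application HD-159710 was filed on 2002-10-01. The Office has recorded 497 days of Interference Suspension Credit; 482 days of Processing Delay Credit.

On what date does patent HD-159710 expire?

June 6, 2020

Base term: filing date + 15 years → 1 October 2017.
Interference Suspension Credit: +497 days → 10 February 2019.
Processing Delay Credit: +482 days → 6 June 2020.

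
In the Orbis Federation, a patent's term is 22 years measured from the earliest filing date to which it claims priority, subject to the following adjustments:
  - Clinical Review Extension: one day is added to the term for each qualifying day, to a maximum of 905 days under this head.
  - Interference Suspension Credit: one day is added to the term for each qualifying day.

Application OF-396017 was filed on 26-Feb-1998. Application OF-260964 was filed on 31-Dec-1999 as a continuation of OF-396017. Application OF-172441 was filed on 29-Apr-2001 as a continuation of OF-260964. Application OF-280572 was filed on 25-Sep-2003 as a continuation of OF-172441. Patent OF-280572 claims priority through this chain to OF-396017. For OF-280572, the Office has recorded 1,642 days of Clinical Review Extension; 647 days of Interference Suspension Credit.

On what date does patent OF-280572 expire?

Earliest priority filing: 26 February 1998.
Base term: 26 February 1998 + 22 years → 26 February 2020.
Clinical Review Extension: 1642 days claimed exceeds the 905-day cap, so +905 days → 19 August 2022.
Interference Suspension Credit: +647 days → 27 May 2024.

2024-05-27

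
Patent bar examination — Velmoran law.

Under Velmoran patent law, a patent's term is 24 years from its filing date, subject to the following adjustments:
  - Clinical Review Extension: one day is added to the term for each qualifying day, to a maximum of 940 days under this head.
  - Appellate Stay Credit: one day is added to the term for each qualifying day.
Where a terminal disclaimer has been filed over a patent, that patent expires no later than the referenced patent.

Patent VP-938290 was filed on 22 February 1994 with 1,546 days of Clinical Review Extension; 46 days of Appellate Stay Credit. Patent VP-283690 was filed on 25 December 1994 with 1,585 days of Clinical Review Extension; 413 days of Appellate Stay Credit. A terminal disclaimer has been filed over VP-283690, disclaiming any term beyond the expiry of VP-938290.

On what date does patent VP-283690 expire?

Natural term of VP-283690:
  Base: filing + 24 years → 25 December 2018.
  Clinical Review Extension: 1585 days claimed exceeds the 940-day cap, so +940 days → 22 July 2021.
  Appellate Stay Credit: +413 days → 8 September 2022.
Expiry of referenced patent VP-938290:
  Base: filing + 24 years → 22 February 2018.
  Clinical Review Extension: 1546 days claimed exceeds the 940-day cap, so +940 days → 19 September 2020.
  Appellate Stay Credit: +46 days → 4 November 2020.
Terminal disclaimer: VP-283690 expires on the earlier of 8 September 2022 and 4 November 2020.

2020-11-04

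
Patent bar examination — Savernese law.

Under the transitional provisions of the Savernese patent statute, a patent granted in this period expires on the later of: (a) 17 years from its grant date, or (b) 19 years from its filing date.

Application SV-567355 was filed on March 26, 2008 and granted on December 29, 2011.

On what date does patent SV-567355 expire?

(a) grant + 17 years → 29 December 2028.
(b) filing + 19 years → 26 March 2027.
Later of the two: 29 December 2028.

2028-12-29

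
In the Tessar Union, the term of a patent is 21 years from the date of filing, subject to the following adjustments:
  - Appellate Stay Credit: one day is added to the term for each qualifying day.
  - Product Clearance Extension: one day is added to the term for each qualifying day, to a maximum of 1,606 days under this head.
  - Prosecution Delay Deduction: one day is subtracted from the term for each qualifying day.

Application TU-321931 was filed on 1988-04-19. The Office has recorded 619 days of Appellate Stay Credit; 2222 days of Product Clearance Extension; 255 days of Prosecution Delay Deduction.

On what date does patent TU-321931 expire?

2014-09-10

Base term: filing date + 21 years → 19 April 2009.
Appellate Stay Credit: +619 days → 29 December 2010.
Product Clearance Extension: 2222 days claimed exceeds the 1606-day cap, so +1606 days → 23 May 2015.
Prosecution Delay Deduction: −255 days → 10 September 2014.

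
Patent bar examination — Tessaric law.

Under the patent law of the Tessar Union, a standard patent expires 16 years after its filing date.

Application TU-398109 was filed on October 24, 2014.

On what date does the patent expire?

Filing date + 16 years → 24 October 2030.

2030-10-24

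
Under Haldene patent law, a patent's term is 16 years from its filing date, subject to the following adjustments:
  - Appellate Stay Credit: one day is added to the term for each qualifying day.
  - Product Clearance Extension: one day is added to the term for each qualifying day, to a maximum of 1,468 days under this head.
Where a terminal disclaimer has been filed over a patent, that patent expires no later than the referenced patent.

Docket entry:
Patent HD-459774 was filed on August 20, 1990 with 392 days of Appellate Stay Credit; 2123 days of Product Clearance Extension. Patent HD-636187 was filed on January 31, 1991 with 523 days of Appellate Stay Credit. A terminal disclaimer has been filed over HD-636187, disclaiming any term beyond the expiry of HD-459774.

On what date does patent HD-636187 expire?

2008-07-07

Natural term of HD-636187:
  Base: filing + 16 years → 31 January 2007.
  Appellate Stay Credit: +523 days → 7 July 2008.
Expiry of referenced patent HD-459774:
  Base: filing + 16 years → 20 August 2006.
  Appellate Stay Credit: +392 days → 16 September 2007.
  Product Clearance Extension: 2123 days claimed exceeds the 1468-day cap, so +1468 days → 23 September 2011.
Terminal disclaimer: HD-636187 expires on the earlier of 7 July 2008 and 23 September 2011.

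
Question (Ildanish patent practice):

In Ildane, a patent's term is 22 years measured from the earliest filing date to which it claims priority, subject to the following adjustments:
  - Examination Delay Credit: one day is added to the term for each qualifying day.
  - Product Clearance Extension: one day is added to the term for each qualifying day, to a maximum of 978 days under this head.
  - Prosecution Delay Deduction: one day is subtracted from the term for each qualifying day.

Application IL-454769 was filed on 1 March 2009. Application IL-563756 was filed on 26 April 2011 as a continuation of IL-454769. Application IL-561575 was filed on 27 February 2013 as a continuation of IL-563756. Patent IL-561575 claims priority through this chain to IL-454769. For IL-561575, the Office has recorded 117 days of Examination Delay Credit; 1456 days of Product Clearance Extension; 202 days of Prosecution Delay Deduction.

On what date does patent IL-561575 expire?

Earliest priority filing: 1 March 2009.
Base term: 1 March 2009 + 22 years → 1 March 2031.
Examination Delay Credit: +117 days → 26 June 2031.
Product Clearance Extension: 1456 days claimed exceeds the 978-day cap, so +978 days → 28 February 2034.
Prosecution Delay Deduction: −202 days → 10 August 2033.

2033-08-10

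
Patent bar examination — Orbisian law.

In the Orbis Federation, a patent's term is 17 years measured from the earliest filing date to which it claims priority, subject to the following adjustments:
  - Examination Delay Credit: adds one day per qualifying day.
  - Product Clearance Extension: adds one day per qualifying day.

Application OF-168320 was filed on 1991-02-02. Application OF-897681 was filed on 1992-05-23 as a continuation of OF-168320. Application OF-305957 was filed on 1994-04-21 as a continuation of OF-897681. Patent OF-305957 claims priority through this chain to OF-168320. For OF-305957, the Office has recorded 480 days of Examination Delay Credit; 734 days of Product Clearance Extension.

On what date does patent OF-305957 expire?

Earliest priority filing: 2 February 1991.
Base term: 2 February 1991 + 17 years → 2 February 2008.
Examination Delay Credit: +480 days → 27 May 2009.
Product Clearance Extension: +734 days → 31 May 2011.

May 31, 2011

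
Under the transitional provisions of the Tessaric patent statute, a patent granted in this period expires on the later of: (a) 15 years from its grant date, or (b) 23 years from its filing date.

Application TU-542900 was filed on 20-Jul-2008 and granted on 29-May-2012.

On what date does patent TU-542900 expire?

(a) grant + 15 years → 29 May 2027.
(b) filing + 23 years → 20 July 2031.
Later of the two: 20 July 2031.

July 20, 2031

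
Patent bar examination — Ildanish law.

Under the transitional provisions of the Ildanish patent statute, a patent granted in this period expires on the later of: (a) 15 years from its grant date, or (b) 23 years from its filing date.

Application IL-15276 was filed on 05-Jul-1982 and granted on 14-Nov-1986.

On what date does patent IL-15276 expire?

2005-07-05

(a) grant + 15 years → 14 November 2001.
(b) filing + 23 years → 5 July 2005.
Later of the two: 5 July 2005.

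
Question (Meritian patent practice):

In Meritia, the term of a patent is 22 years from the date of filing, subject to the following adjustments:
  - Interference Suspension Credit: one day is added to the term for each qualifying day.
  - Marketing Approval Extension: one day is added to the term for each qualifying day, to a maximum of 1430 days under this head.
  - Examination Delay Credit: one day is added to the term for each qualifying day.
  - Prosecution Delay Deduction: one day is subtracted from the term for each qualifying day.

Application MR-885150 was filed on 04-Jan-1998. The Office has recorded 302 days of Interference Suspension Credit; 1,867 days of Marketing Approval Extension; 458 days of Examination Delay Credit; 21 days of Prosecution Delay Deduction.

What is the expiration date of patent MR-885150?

Base term: filing date + 22 years → 4 January 2020.
Interference Suspension Credit: +302 days → 1 November 2020.
Marketing Approval Extension: 1867 days claimed exceeds the 1430-day cap, so +1430 days → 1 October 2024.
Examination Delay Credit: +458 days → 2 January 2026.
Prosecution Delay Deduction: −21 days → 12 December 2025.

2025-12-12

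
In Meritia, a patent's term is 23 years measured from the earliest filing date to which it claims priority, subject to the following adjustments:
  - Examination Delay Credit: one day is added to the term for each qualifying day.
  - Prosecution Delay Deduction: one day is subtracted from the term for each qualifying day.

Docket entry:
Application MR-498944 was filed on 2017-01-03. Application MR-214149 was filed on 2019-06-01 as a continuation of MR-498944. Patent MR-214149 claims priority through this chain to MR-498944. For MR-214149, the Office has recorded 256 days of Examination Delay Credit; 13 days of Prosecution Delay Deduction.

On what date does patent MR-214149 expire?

Earliest priority filing: 3 January 2017.
Base term: 3 January 2017 + 23 years → 3 January 2040.
Examination Delay Credit: +256 days → 15 September 2040.
Prosecution Delay Deduction: −13 days → 2 September 2040.

September 2, 2040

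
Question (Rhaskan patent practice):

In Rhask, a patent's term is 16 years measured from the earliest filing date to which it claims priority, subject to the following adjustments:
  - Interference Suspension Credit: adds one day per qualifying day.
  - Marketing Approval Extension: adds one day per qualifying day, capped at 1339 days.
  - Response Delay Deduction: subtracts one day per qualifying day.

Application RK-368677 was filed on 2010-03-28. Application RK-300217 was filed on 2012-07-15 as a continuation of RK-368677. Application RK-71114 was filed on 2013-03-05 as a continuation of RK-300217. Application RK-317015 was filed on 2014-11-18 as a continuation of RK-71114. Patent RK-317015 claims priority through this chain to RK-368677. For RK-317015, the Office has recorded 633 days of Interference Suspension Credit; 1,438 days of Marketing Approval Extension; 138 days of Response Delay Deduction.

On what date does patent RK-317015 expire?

April 5, 2031

Earliest priority filing: 28 March 2010.
Base term: 28 March 2010 + 16 years → 28 March 2026.
Interference Suspension Credit: +633 days → 21 December 2027.
Marketing Approval Extension: 1438 days claimed exceeds the 1339-day cap, so +1339 days → 21 August 2031.
Response Delay Deduction: −138 days → 5 April 2031.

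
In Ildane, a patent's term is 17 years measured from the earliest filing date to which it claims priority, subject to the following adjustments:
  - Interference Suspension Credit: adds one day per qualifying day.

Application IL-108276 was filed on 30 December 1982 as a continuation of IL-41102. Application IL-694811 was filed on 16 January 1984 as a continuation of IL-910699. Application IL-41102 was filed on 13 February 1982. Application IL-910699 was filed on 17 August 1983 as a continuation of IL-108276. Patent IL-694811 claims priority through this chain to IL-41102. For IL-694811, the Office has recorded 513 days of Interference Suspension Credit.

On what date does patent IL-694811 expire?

2000-07-10

Earliest priority filing: 13 February 1982.
Base term: 13 February 1982 + 17 years → 13 February 1999.
Interference Suspension Credit: +513 days → 10 July 2000.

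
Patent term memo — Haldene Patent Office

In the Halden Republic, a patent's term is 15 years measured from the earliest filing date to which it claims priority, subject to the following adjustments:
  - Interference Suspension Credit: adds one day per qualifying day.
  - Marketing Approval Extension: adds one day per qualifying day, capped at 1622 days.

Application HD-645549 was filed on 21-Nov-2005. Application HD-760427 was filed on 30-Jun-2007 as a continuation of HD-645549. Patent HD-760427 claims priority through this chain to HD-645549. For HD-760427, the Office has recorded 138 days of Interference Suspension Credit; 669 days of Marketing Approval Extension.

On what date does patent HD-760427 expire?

February 6, 2023

Earliest priority filing: 21 November 2005.
Base term: 21 November 2005 + 15 years → 21 November 2020.
Interference Suspension Credit: +138 days → 8 April 2021.
Marketing Approval Extension: 669 days (within the 1622-day cap) → +669 days → 6 February 2023.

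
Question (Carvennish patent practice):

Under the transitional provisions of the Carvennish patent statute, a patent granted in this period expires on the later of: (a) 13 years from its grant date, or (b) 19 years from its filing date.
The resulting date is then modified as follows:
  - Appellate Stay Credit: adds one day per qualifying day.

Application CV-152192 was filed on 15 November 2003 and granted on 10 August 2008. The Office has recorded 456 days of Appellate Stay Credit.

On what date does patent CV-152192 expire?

February 14, 2024

(a) grant + 13 years → 10 August 2021.
(b) filing + 19 years → 15 November 2022.
Later of the two: 15 November 2022.
Appellate Stay Credit: +456 days → 14 February 2024.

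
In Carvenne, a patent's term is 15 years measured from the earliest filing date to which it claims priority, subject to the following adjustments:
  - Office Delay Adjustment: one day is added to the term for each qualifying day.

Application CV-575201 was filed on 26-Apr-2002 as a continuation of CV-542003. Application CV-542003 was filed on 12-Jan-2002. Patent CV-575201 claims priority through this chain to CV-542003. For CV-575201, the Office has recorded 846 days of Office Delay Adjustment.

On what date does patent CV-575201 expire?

Earliest priority filing: 12 January 2002.
Base term: 12 January 2002 + 15 years → 12 January 2017.
Office Delay Adjustment: +846 days → 8 May 2019.

2019-05-08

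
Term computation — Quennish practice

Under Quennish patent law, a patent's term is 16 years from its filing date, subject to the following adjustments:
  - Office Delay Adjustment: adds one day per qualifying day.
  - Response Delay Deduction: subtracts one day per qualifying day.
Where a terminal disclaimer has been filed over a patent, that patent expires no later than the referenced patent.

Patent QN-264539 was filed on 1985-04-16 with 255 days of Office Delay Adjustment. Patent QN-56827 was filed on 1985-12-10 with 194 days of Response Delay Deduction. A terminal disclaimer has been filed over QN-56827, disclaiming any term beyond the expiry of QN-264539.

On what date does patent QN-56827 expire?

2001-05-30

Natural term of QN-56827:
  Base: filing + 16 years → 10 December 2001.
  Response Delay Deduction: −194 days → 30 May 2001.
Expiry of referenced patent QN-264539:
  Base: filing + 16 years → 16 April 2001.
  Office Delay Adjustment: +255 days → 27 December 2001.
Terminal disclaimer: QN-56827 expires on the earlier of 30 May 2001 and 27 December 2001.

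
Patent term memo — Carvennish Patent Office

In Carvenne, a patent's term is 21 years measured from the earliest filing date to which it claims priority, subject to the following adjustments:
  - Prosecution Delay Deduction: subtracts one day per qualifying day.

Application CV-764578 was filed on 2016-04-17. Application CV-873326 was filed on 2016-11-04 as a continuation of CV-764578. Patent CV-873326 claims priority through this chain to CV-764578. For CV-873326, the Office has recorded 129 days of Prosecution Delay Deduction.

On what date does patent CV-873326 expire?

December 9, 2036

Earliest priority filing: 17 April 2016.
Base term: 17 April 2016 + 21 years → 17 April 2037.
Prosecution Delay Deduction: −129 days → 9 December 2036.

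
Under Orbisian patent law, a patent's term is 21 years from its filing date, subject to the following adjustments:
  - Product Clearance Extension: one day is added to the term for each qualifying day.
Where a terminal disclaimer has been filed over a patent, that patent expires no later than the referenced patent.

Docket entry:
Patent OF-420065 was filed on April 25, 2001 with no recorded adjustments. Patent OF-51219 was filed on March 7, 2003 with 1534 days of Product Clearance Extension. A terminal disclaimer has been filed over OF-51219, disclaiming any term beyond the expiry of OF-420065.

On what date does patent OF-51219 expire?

April 25, 2022

Natural term of OF-51219:
  Base: filing + 21 years → 7 March 2024.
  Product Clearance Extension: +1534 days → 19 May 2028.
Expiry of referenced patent OF-420065:
  Base: filing + 21 years → 25 April 2022.
Terminal disclaimer: OF-51219 expires on the earlier of 19 May 2028 and 25 April 2022.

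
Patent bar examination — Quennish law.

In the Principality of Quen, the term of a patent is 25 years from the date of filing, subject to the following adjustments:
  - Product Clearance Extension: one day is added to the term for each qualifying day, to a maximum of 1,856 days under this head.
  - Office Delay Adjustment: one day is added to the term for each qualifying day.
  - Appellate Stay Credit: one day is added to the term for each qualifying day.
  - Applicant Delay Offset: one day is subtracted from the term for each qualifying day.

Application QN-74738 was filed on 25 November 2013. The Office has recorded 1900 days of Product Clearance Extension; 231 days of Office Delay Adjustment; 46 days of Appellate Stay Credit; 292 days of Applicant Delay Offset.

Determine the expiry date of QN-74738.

Base term: filing date + 25 years → 25 November 2038.
Product Clearance Extension: 1900 days claimed exceeds the 1856-day cap, so +1856 days → 25 December 2043.
Office Delay Adjustment: +231 days → 12 August 2044.
Appellate Stay Credit: +46 days → 27 September 2044.
Applicant Delay Offset: −292 days → 10 December 2043.

December 10, 2043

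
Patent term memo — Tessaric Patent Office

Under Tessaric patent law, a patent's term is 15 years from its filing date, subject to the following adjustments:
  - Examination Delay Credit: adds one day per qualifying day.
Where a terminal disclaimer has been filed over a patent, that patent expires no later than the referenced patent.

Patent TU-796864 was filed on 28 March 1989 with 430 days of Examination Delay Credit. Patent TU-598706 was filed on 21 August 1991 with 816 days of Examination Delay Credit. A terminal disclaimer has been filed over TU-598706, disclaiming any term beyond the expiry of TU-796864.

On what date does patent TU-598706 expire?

Natural term of TU-598706:
  Base: filing + 15 years → 21 August 2006.
  Examination Delay Credit: +816 days → 14 November 2008.
Expiry of referenced patent TU-796864:
  Base: filing + 15 years → 28 March 2004.
  Examination Delay Credit: +430 days → 1 June 2005.
Terminal disclaimer: TU-598706 expires on the earlier of 14 November 2008 and 1 June 2005.

June 1, 2005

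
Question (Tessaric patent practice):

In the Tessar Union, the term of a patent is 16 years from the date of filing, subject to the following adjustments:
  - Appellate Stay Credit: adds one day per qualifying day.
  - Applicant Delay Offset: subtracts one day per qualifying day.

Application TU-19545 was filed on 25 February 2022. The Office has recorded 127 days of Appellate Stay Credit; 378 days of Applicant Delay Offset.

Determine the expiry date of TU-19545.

2037-06-19

Base term: filing date + 16 years → 25 February 2038.
Appellate Stay Credit: +127 days → 2 July 2038.
Applicant Delay Offset: −378 days → 19 June 2037.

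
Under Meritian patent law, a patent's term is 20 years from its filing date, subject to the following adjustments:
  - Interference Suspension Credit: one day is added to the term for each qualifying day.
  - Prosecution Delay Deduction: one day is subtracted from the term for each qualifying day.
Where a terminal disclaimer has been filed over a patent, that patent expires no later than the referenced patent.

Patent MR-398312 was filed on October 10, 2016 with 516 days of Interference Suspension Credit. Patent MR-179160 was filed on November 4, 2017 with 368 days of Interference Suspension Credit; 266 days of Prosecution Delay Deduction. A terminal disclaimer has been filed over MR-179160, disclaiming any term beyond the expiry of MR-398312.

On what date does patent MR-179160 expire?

February 14, 2038

Natural term of MR-179160:
  Base: filing + 20 years → 4 November 2037.
  Interference Suspension Credit: +368 days → 7 November 2038.
  Prosecution Delay Deduction: −266 days → 14 February 2038.
Expiry of referenced patent MR-398312:
  Base: filing + 20 years → 10 October 2036.
  Interference Suspension Credit: +516 days → 10 March 2038.
Terminal disclaimer: MR-179160 expires on the earlier of 14 February 2038 and 10 March 2038.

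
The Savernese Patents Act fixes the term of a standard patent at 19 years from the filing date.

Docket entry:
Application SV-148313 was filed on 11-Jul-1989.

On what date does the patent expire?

July 11, 2008

Filing date + 19 years → 11 July 2008.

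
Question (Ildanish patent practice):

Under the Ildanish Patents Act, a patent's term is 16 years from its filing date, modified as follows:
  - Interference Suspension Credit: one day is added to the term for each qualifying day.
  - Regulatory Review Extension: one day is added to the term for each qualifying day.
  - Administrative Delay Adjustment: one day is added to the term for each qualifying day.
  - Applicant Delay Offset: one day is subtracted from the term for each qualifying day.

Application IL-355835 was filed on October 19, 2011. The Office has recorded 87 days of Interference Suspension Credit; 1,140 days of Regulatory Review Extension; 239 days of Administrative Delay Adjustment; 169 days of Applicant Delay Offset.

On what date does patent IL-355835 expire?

May 8, 2031

Base term: filing date + 16 years → 19 October 2027.
Interference Suspension Credit: +87 days → 14 January 2028.
Regulatory Review Extension: +1140 days → 27 February 2031.
Administrative Delay Adjustment: +239 days → 24 October 2031.
Applicant Delay Offset: −169 days → 8 May 2031.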